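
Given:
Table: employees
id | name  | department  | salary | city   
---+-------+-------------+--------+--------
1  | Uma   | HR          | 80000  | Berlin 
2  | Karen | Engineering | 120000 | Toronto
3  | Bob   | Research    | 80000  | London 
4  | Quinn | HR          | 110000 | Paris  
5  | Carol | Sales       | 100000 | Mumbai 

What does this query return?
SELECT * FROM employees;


SELECT * returns all 5 rows with all columns

5 rows:
1, Uma, HR, 80000, Berlin
2, Karen, Engineering, 120000, Toronto
3, Bob, Research, 80000, London
4, Quinn, HR, 110000, Paris
5, Carol, Sales, 100000, Mumbai


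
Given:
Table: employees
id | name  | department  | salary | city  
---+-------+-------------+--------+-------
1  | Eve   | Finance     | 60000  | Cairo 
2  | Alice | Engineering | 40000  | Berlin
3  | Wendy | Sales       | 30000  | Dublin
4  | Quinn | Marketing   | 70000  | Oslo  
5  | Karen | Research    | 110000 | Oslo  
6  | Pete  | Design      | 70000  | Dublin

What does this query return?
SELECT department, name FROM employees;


Projecting columns: department, name

6 rows:
Finance, Eve
Engineering, Alice
Sales, Wendy
Marketing, Quinn
Research, Karen
Design, Pete


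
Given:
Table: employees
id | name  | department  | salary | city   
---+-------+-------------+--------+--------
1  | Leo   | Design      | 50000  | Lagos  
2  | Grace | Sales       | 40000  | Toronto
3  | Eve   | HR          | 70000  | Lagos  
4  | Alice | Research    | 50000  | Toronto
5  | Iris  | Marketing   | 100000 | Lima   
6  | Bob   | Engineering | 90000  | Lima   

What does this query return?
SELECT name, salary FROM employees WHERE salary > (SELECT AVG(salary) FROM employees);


Subquery: AVG(salary) = 66666.67
Filtering: salary > 66666.67
  Eve (70000) -> MATCH
  Iris (100000) -> MATCH
  Bob (90000) -> MATCH


3 rows:
Eve, 70000
Iris, 100000
Bob, 90000


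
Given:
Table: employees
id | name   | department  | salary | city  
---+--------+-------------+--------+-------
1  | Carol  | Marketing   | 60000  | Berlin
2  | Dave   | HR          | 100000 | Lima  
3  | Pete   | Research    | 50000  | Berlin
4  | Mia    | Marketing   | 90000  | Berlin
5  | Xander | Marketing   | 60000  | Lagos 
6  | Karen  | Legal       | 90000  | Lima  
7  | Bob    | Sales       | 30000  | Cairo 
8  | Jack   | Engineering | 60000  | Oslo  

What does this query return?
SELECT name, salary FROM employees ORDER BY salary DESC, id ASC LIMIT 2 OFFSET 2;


Sort by salary DESC (id ASC tiebreak), then skip 2 and take 2
Rows 3 through 4

2 rows:
Karen, 90000
Carol, 60000


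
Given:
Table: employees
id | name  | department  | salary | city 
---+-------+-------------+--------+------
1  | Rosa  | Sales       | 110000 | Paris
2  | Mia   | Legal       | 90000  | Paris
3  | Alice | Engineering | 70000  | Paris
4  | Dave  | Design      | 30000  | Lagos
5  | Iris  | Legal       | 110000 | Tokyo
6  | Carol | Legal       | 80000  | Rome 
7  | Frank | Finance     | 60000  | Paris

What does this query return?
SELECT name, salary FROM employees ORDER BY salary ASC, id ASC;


Sorting by salary ASC, then id ASC for ties

7 rows:
Dave, 30000
Frank, 60000
Alice, 70000
Carol, 80000
Mia, 90000
Rosa, 110000
Iris, 110000


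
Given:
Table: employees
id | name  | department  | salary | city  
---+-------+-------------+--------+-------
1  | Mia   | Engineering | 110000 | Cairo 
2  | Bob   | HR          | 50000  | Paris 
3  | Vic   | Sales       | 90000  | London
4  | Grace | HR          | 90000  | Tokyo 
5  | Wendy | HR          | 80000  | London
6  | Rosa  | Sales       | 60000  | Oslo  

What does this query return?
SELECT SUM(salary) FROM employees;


SUM(salary) = 110000 + 50000 + 90000 + 90000 + 80000 + 60000 = 480000

480000


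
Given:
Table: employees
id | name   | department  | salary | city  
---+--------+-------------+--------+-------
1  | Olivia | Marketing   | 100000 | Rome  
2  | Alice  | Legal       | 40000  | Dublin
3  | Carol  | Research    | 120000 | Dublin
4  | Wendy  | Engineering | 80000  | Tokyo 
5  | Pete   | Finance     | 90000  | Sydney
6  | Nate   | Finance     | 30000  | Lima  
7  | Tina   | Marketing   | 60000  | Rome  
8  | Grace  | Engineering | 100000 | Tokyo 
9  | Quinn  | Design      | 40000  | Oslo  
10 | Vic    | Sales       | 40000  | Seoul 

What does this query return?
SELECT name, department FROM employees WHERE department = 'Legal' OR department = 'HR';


Filtering: department = 'Legal' OR 'HR'
Matching: 1 rows

1 rows:
Alice, Legal


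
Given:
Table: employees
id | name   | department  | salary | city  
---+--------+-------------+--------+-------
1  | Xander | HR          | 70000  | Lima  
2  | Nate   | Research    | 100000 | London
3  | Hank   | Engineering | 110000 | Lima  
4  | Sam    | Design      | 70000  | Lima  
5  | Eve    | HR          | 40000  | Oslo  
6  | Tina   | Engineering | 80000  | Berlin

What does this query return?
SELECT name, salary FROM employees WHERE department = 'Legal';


Filtering: department = 'Legal'
Matching rows: 0

Empty result set (0 rows)


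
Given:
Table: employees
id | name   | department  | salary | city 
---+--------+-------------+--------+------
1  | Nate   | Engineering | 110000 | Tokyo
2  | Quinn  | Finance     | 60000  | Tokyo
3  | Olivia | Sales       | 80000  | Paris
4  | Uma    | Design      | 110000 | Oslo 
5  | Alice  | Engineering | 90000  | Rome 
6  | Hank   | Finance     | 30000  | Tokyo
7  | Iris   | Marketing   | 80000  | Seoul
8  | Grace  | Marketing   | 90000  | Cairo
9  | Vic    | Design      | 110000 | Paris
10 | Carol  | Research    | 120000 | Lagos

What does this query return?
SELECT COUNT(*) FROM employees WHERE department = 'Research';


Counting rows where department = 'Research'
  Carol -> MATCH


1


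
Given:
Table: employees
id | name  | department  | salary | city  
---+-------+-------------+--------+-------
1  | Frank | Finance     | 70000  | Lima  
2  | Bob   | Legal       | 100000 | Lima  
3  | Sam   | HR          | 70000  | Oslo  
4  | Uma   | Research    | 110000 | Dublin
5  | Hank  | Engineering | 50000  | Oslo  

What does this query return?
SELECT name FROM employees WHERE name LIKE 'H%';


LIKE 'H%' matches names starting with 'H'
Matching: 1

1 rows:
Hank


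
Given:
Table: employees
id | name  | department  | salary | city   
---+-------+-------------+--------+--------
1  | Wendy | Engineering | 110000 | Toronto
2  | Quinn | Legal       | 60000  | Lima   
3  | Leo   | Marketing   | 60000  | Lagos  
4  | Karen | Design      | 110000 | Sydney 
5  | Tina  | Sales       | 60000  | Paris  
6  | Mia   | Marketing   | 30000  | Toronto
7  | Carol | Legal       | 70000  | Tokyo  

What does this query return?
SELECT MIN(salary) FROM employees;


Salaries: 110000, 60000, 60000, 110000, 60000, 30000, 70000
MIN = 30000

30000


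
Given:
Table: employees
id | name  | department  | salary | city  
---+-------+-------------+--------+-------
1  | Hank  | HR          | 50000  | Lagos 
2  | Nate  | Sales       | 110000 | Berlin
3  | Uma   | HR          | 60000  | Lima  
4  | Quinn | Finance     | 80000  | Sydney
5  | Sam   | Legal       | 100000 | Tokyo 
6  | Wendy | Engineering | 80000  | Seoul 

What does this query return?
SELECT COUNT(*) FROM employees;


COUNT(*) counts all rows

6


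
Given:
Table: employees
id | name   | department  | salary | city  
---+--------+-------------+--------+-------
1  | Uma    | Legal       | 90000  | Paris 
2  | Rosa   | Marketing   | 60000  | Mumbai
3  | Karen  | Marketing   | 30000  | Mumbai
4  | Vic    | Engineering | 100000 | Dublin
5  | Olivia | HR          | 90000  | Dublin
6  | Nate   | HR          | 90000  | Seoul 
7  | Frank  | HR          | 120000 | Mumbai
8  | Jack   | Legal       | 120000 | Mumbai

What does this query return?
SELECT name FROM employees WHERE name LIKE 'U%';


LIKE 'U%' matches names starting with 'U'
Matching: 1

1 rows:
Uma


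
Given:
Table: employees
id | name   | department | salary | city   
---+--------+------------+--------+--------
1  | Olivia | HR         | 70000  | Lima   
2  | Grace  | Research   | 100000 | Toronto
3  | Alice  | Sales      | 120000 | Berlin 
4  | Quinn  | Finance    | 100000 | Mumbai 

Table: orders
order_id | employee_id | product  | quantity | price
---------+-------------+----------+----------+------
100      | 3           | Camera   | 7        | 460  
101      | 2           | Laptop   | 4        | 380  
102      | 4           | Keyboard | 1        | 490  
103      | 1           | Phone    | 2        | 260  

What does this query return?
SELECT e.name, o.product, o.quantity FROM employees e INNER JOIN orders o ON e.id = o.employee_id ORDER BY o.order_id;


Joining employees.id = orders.employee_id:
  employee Alice (id=3) -> order Camera
  employee Grace (id=2) -> order Laptop
  employee Quinn (id=4) -> order Keyboard
  employee Olivia (id=1) -> order Phone


4 rows:
Alice, Camera, 7
Grace, Laptop, 4
Quinn, Keyboard, 1
Olivia, Phone, 2


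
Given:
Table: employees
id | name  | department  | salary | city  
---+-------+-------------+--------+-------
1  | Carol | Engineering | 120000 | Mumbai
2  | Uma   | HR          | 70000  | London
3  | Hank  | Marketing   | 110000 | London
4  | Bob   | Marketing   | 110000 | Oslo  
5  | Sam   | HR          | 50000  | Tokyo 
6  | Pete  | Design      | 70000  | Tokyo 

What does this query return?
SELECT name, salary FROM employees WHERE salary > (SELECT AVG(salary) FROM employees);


Subquery: AVG(salary) = 88333.33
Filtering: salary > 88333.33
  Carol (120000) -> MATCH
  Hank (110000) -> MATCH
  Bob (110000) -> MATCH


3 rows:
Carol, 120000
Hank, 110000
Bob, 110000


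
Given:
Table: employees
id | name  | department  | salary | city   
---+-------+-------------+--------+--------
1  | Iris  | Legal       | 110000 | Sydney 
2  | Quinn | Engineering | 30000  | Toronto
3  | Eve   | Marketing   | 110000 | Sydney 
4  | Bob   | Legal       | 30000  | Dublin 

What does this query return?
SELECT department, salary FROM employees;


Projecting columns: department, salary

4 rows:
Legal, 110000
Engineering, 30000
Marketing, 110000
Legal, 30000


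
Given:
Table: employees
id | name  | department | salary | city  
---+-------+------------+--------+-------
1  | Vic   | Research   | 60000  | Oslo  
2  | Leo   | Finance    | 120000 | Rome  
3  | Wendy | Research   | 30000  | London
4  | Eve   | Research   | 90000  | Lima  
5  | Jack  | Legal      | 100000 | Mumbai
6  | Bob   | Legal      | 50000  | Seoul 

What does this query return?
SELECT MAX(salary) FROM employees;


Salaries: 60000, 120000, 30000, 90000, 100000, 50000
MAX = 120000

120000


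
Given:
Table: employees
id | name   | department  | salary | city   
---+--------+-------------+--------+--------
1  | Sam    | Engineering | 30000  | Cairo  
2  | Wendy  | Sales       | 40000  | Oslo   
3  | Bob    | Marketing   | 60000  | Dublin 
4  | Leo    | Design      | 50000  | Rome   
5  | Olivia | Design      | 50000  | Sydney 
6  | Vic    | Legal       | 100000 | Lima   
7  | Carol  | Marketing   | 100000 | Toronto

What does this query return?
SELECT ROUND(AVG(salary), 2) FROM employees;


SUM(salary) = 430000
COUNT = 7
ROUND(AVG, 2) = ROUND(430000 / 7, 2) = 61428.57

61428.57


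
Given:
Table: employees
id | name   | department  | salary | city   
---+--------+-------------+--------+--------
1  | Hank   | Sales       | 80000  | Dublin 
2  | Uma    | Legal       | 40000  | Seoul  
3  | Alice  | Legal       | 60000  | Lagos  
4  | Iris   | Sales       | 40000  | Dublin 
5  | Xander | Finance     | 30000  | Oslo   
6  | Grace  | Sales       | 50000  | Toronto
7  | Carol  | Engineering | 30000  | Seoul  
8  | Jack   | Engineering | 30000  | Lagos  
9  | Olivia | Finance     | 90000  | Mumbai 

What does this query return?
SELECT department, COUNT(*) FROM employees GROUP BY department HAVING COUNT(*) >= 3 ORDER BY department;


Groups with count >= 3:
  Sales: 3 -> PASS
  Engineering: 2 -> filtered out
  Finance: 2 -> filtered out
  Legal: 2 -> filtered out


1 groups:
Sales, 3


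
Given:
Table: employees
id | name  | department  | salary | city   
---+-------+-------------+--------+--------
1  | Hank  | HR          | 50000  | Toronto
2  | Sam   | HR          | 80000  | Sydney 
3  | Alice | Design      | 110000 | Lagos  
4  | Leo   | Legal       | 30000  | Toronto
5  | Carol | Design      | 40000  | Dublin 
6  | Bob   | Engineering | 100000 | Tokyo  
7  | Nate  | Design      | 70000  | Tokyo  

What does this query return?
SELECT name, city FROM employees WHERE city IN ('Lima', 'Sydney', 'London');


Filtering: city IN ('Lima', 'Sydney', 'London')
Matching: 1 rows

1 rows:
Sam, Sydney


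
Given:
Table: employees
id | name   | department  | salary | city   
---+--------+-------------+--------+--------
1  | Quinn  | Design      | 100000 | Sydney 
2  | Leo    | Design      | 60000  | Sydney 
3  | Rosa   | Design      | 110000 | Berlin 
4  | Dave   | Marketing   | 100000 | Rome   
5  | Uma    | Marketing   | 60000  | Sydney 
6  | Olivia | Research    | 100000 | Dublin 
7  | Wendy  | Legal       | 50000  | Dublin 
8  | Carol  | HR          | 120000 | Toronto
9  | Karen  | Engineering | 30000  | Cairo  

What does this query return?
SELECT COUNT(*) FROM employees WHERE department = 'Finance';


Counting rows where department = 'Finance'


0


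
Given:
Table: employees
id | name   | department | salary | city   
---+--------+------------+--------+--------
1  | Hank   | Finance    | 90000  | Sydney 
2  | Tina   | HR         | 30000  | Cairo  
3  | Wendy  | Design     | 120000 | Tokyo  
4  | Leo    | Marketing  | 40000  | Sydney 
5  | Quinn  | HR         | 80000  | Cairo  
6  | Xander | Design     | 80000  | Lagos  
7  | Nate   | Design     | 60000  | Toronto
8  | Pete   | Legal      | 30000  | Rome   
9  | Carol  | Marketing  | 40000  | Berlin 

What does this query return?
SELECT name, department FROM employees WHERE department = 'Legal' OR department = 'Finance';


Filtering: department = 'Legal' OR 'Finance'
Matching: 2 rows

2 rows:
Hank, Finance
Pete, Legal


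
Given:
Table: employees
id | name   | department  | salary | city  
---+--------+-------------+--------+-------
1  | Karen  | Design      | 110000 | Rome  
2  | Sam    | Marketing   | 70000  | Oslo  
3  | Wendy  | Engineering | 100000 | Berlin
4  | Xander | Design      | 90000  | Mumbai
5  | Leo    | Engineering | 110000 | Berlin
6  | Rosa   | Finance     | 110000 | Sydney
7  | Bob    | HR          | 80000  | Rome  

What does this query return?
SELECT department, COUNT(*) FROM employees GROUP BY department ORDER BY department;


Assigning each row to its department group:
  Karen -> Design
  Sam -> Marketing
  Wendy -> Engineering
  Xander -> Design
  Leo -> Engineering
  Rosa -> Finance
  Bob -> HR


5 groups:
Design, 2
Engineering, 2
Finance, 1
HR, 1
Marketing, 1


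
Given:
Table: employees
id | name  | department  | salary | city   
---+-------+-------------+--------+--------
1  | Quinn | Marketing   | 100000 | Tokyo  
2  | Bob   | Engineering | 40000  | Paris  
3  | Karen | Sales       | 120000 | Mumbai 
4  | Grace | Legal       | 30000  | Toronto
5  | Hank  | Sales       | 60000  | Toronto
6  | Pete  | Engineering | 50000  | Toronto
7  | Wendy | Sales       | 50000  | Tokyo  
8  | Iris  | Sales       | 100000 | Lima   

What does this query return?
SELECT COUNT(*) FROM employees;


COUNT(*) counts all rows

8


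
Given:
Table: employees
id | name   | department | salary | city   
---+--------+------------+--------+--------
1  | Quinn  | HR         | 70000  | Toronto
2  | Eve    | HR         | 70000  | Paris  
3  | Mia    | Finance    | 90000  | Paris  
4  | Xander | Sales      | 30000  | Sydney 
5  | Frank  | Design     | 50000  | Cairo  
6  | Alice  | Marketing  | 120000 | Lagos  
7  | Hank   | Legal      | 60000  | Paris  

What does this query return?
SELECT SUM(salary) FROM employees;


SUM(salary) = 70000 + 70000 + 90000 + 30000 + 50000 + 120000 + 60000 = 490000

490000


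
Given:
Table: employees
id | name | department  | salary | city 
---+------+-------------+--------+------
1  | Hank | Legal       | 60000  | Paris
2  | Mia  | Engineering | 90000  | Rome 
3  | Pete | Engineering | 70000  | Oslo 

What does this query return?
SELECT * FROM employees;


SELECT * returns all 3 rows with all columns

3 rows:
1, Hank, Legal, 60000, Paris
2, Mia, Engineering, 90000, Rome
3, Pete, Engineering, 70000, Oslo


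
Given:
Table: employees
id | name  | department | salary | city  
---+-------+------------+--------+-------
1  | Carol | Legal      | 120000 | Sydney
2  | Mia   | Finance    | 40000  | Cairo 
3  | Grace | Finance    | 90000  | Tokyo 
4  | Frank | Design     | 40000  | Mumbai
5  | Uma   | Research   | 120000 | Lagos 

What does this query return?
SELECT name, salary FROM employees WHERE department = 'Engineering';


Filtering: department = 'Engineering'
Matching rows: 0

Empty result set (0 rows)


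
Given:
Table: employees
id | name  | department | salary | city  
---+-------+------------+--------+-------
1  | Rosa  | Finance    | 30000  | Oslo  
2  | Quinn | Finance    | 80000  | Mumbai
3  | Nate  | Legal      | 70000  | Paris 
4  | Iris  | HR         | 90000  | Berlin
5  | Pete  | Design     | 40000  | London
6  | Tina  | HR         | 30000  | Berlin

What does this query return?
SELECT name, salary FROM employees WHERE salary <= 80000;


Filtering: salary <= 80000
Matching: 5 rows

5 rows:
Rosa, 30000
Quinn, 80000
Nate, 70000
Pete, 40000
Tina, 30000


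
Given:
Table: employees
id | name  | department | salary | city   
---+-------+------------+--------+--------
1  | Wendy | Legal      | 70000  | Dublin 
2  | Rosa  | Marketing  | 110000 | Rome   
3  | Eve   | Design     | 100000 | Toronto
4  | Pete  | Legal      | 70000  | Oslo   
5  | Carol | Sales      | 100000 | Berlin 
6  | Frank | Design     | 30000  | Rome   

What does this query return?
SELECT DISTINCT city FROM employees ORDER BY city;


All 'city' values (row order): Dublin, Rome, Toronto, Oslo, Berlin, Rome
Removing duplicates leaves 5 unique value(s).

5 values:
Berlin
Dublin
Oslo
Rome
Toronto


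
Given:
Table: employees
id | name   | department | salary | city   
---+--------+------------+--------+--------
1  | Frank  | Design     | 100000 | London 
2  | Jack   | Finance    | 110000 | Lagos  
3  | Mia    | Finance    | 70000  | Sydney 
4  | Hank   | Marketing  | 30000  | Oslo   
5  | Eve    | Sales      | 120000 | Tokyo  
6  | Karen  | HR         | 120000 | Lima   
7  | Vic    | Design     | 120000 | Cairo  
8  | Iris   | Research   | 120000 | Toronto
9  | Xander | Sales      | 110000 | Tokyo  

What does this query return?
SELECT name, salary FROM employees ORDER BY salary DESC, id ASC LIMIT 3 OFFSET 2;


Sort by salary DESC (id ASC tiebreak), then skip 2 and take 3
Rows 3 through 5

3 rows:
Vic, 120000
Iris, 120000
Jack, 110000


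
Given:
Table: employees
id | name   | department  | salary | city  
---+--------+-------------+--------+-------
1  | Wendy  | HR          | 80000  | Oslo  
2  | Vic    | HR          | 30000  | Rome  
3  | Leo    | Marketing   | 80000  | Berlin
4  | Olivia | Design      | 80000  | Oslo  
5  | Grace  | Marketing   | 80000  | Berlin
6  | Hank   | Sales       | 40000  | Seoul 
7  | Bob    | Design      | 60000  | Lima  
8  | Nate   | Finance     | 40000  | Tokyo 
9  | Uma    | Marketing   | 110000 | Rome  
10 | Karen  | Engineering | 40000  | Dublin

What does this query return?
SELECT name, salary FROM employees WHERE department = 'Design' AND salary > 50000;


Filtering: department = 'Design' AND salary > 50000
Matching: 2 rows

2 rows:
Olivia, 80000
Bob, 60000


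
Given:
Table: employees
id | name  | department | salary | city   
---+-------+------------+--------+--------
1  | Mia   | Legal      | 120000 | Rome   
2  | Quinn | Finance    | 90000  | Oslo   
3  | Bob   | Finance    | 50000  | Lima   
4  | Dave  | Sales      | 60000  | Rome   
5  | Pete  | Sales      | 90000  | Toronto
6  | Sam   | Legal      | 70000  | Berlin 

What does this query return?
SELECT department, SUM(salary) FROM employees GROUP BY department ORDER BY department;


Summing salary within each department:
  Finance: 90000 + 50000 = 140000
  Legal: 120000 + 70000 = 190000
  Sales: 60000 + 90000 = 150000


3 groups:
Finance, 140000
Legal, 190000
Sales, 150000


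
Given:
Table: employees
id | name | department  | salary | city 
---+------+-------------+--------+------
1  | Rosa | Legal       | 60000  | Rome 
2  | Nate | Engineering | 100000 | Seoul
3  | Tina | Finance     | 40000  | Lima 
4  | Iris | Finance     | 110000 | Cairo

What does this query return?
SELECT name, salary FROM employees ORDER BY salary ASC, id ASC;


Sorting by salary ASC, then id ASC for ties

4 rows:
Tina, 40000
Rosa, 60000
Nate, 100000
Iris, 110000


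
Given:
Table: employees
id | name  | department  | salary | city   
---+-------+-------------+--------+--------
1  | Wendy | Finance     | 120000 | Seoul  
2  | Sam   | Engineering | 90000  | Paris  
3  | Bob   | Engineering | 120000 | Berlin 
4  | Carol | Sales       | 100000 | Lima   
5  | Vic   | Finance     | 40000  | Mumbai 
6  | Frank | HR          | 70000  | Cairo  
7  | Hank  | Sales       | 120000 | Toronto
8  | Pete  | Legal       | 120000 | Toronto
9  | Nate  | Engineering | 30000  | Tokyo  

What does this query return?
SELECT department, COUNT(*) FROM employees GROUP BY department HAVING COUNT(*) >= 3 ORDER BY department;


Groups with count >= 3:
  Engineering: 3 -> PASS
  Finance: 2 -> filtered out
  HR: 1 -> filtered out
  Legal: 1 -> filtered out
  Sales: 2 -> filtered out


1 groups:
Engineering, 3


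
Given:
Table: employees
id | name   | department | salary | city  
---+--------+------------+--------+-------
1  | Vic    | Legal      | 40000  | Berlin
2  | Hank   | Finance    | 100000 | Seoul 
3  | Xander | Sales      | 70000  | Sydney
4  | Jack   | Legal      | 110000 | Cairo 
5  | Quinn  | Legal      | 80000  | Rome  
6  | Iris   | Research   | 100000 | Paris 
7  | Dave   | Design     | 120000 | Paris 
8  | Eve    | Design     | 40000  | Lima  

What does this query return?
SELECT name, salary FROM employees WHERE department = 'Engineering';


Filtering: department = 'Engineering'
Matching rows: 0

Empty result set (0 rows)


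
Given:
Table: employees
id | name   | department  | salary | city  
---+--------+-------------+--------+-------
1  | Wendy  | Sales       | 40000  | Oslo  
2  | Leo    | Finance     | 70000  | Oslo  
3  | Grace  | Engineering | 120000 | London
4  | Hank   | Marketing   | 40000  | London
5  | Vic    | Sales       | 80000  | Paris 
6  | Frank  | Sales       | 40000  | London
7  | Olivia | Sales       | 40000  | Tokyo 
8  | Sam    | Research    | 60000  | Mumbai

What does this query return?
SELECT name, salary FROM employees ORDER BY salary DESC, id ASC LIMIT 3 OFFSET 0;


Sort by salary DESC (id ASC tiebreak), then skip 0 and take 3
Rows 1 through 3

3 rows:
Grace, 120000
Vic, 80000
Leo, 70000


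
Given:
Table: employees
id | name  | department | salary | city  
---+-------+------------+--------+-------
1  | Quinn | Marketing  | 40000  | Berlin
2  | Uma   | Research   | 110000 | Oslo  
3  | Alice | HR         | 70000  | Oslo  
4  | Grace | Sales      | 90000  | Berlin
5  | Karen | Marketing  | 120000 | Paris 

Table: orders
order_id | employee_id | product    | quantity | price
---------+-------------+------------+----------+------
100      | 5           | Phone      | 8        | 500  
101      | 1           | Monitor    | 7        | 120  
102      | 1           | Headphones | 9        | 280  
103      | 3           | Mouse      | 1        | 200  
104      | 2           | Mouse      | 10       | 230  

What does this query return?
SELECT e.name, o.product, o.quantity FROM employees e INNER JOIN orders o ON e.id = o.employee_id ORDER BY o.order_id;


Joining employees.id = orders.employee_id:
  employee Karen (id=5) -> order Phone
  employee Quinn (id=1) -> order Monitor
  employee Quinn (id=1) -> order Headphones
  employee Alice (id=3) -> order Mouse
  employee Uma (id=2) -> order Mouse


5 rows:
Karen, Phone, 8
Quinn, Monitor, 7
Quinn, Headphones, 9
Alice, Mouse, 1
Uma, Mouse, 10


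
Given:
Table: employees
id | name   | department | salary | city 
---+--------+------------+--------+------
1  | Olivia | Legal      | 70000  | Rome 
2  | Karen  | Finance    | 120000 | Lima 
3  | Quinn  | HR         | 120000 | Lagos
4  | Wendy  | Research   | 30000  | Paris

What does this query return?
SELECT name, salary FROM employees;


Projecting columns: name, salary

4 rows:
Olivia, 70000
Karen, 120000
Quinn, 120000
Wendy, 30000


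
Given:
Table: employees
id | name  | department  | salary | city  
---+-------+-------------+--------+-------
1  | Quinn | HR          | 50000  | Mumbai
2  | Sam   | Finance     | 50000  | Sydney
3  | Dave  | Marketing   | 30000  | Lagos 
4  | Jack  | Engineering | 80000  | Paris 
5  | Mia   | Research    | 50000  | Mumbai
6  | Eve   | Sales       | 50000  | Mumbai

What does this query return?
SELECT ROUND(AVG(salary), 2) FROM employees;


SUM(salary) = 310000
COUNT = 6
ROUND(AVG, 2) = ROUND(310000 / 6, 2) = 51666.67

51666.67


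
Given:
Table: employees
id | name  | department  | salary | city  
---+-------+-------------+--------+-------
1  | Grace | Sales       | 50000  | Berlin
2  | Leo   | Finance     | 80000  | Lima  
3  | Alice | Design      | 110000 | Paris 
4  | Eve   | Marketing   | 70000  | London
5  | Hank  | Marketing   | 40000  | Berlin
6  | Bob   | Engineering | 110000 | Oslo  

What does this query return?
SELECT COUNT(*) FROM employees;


COUNT(*) counts all rows

6


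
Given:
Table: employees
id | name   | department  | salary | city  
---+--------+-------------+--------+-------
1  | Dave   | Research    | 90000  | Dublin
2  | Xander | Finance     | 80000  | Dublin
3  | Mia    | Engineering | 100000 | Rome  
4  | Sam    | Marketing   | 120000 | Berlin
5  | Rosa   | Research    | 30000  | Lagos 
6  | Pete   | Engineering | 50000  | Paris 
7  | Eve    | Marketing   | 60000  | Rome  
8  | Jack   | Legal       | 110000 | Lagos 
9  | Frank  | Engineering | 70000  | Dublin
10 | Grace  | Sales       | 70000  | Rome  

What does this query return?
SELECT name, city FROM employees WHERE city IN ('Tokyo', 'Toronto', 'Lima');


Filtering: city IN ('Tokyo', 'Toronto', 'Lima')
Matching: 0 rows

Empty result set (0 rows)


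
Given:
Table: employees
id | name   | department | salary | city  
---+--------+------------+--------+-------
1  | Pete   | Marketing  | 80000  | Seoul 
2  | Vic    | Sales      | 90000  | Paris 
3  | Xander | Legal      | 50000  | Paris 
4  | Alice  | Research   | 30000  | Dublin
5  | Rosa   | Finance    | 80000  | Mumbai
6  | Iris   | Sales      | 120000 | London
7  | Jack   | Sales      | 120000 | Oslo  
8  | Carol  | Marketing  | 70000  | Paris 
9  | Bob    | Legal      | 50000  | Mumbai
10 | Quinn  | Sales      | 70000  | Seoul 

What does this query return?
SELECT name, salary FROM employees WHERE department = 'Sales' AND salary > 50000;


Filtering: department = 'Sales' AND salary > 50000
Matching: 4 rows

4 rows:
Vic, 90000
Iris, 120000
Jack, 120000
Quinn, 70000


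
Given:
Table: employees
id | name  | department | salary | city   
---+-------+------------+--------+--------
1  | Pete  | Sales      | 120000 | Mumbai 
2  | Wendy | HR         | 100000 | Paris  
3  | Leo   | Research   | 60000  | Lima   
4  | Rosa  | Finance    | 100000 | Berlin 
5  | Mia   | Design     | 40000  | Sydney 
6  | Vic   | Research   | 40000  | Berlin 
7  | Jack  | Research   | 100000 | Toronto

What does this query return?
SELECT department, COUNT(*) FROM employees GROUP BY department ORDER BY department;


Assigning each row to its department group:
  Pete -> Sales
  Wendy -> HR
  Leo -> Research
  Rosa -> Finance
  Mia -> Design
  Vic -> Research
  Jack -> Research


5 groups:
Design, 1
Finance, 1
HR, 1
Research, 3
Sales, 1


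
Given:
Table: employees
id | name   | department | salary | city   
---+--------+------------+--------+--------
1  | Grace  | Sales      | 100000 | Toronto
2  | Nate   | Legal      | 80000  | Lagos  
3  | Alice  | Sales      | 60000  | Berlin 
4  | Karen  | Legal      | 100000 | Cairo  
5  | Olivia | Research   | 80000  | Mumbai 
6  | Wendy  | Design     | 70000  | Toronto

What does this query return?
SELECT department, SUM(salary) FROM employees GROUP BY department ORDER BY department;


Summing salary within each department:
  Design: 70000 = 70000
  Legal: 80000 + 100000 = 180000
  Research: 80000 = 80000
  Sales: 100000 + 60000 = 160000


4 groups:
Design, 70000
Legal, 180000
Research, 80000
Sales, 160000


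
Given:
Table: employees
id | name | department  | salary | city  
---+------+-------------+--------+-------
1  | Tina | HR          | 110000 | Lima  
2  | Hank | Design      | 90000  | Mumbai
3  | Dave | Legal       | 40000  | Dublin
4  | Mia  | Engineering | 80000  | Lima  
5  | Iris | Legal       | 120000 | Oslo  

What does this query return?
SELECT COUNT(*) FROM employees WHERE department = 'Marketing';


Counting rows where department = 'Marketing'


0


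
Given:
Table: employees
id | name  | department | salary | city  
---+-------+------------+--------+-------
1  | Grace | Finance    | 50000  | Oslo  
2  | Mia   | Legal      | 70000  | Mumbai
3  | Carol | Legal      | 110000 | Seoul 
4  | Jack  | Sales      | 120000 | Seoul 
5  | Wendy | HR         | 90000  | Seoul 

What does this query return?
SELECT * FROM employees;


SELECT * returns all 5 rows with all columns

5 rows:
1, Grace, Finance, 50000, Oslo
2, Mia, Legal, 70000, Mumbai
3, Carol, Legal, 110000, Seoul
4, Jack, Sales, 120000, Seoul
5, Wendy, HR, 90000, Seoul


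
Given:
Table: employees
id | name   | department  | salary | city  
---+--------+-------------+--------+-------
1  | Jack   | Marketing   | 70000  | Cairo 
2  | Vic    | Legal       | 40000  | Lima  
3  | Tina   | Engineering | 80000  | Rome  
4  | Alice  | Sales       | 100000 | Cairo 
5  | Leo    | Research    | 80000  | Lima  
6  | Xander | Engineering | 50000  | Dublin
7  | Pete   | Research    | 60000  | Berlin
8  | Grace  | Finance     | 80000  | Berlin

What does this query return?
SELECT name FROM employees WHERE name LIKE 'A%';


LIKE 'A%' matches names starting with 'A'
Matching: 1

1 rows:
Alice


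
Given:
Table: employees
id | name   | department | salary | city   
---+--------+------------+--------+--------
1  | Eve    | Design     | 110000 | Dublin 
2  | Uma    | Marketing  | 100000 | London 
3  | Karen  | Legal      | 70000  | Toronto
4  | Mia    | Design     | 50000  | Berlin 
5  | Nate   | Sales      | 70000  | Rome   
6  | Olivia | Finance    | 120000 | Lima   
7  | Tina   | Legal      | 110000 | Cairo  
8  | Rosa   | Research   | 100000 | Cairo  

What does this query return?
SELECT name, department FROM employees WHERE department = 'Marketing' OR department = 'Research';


Filtering: department = 'Marketing' OR 'Research'
Matching: 2 rows

2 rows:
Uma, Marketing
Rosa, Research


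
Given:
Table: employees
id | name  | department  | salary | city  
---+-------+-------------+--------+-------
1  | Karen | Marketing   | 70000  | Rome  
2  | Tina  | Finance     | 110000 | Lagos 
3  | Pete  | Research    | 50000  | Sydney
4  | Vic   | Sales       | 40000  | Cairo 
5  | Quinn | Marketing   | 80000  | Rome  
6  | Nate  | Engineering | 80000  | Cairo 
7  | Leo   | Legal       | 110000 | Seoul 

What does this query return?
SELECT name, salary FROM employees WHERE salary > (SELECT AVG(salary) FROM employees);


Subquery: AVG(salary) = 77142.86
Filtering: salary > 77142.86
  Tina (110000) -> MATCH
  Quinn (80000) -> MATCH
  Nate (80000) -> MATCH
  Leo (110000) -> MATCH


4 rows:
Tina, 110000
Quinn, 80000
Nate, 80000
Leo, 110000


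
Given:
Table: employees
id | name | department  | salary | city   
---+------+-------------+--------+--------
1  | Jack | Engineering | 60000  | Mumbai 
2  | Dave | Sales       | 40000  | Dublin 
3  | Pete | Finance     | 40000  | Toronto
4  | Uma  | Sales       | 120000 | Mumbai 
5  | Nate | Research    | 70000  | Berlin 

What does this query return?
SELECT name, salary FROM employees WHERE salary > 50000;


Filtering: salary > 50000
Matching: 3 rows

3 rows:
Jack, 60000
Uma, 120000
Nate, 70000


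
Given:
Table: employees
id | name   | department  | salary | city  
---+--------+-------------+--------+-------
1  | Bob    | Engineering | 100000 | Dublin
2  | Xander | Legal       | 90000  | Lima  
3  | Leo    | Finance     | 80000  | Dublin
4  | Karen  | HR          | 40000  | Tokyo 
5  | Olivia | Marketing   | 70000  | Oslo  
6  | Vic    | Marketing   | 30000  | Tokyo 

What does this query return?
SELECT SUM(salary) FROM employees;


SUM(salary) = 100000 + 90000 + 80000 + 40000 + 70000 + 30000 = 410000

410000


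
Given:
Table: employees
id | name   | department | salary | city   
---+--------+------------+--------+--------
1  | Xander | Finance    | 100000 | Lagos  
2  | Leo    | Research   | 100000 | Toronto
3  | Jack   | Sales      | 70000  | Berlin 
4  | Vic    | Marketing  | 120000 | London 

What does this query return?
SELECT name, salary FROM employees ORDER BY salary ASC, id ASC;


Sorting by salary ASC, then id ASC for ties

4 rows:
Jack, 70000
Xander, 100000
Leo, 100000
Vic, 120000


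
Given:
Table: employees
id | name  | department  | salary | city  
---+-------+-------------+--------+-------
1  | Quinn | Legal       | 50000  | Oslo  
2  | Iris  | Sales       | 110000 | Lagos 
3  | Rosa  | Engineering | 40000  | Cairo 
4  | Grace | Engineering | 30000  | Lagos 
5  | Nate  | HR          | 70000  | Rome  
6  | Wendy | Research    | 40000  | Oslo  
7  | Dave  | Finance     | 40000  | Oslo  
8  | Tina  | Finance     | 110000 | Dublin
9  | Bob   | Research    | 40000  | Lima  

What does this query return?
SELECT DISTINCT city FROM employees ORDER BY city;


All 'city' values (row order): Oslo, Lagos, Cairo, Lagos, Rome, Oslo, Oslo, Dublin, Lima
Removing duplicates leaves 6 unique value(s).

6 values:
Cairo
Dublin
Lagos
Lima
Oslo
Rome


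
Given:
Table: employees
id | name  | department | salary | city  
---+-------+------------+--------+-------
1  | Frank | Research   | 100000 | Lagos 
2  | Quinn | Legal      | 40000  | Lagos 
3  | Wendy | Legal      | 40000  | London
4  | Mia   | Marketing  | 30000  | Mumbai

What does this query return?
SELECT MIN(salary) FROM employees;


Salaries: 100000, 40000, 40000, 30000
MIN = 30000

30000


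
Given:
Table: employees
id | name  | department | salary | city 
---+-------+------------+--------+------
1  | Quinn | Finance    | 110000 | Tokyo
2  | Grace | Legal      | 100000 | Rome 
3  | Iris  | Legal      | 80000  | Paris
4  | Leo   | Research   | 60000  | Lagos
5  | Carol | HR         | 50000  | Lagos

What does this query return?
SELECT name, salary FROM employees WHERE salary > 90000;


Filtering: salary > 90000
Matching: 2 rows

2 rows:
Quinn, 110000
Grace, 100000


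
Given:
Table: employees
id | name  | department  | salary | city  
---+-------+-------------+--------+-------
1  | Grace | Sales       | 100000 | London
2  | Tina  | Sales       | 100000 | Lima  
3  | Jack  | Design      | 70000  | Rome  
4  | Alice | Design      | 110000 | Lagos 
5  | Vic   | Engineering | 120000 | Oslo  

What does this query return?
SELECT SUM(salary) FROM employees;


SUM(salary) = 100000 + 100000 + 70000 + 110000 + 120000 = 500000

500000


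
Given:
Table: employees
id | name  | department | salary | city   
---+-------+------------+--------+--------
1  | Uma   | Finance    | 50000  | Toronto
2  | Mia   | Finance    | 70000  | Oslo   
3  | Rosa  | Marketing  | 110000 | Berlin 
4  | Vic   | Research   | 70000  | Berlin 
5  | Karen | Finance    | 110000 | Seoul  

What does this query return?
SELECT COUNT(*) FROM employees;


COUNT(*) counts all rows

5


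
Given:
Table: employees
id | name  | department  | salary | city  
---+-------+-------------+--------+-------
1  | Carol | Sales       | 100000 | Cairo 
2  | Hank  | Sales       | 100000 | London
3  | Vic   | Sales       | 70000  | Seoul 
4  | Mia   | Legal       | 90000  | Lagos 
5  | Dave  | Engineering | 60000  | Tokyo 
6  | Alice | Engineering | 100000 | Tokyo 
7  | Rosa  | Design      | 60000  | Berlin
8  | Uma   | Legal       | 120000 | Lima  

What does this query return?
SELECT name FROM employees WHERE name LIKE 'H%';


LIKE 'H%' matches names starting with 'H'
Matching: 1

1 rows:
Hank


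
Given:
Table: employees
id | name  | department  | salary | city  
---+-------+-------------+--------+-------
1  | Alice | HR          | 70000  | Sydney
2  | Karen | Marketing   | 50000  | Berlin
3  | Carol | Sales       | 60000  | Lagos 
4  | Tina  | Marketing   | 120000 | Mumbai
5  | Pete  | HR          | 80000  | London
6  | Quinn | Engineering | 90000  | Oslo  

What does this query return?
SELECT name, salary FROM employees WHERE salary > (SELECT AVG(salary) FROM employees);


Subquery: AVG(salary) = 78333.33
Filtering: salary > 78333.33
  Tina (120000) -> MATCH
  Pete (80000) -> MATCH
  Quinn (90000) -> MATCH


3 rows:
Tina, 120000
Pete, 80000
Quinn, 90000


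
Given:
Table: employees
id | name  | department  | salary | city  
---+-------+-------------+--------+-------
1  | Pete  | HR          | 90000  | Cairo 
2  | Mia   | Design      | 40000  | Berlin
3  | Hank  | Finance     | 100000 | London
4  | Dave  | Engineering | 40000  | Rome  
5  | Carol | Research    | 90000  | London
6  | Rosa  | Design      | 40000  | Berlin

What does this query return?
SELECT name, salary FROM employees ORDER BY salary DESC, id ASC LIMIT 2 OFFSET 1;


Sort by salary DESC (id ASC tiebreak), then skip 1 and take 2
Rows 2 through 3

2 rows:
Pete, 90000
Carol, 90000


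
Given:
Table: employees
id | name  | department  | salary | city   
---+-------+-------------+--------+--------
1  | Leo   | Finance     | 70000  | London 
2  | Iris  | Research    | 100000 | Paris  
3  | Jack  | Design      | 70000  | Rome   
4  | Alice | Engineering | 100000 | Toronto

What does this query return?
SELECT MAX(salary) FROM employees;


Salaries: 70000, 100000, 70000, 100000
MAX = 100000

100000


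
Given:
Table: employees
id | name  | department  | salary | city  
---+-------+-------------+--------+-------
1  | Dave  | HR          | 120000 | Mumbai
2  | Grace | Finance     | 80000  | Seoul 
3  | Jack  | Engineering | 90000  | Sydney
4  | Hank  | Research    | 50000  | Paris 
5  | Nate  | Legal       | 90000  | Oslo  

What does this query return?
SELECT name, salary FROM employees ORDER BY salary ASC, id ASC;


Sorting by salary ASC, then id ASC for ties

5 rows:
Hank, 50000
Grace, 80000
Jack, 90000
Nate, 90000
Dave, 120000


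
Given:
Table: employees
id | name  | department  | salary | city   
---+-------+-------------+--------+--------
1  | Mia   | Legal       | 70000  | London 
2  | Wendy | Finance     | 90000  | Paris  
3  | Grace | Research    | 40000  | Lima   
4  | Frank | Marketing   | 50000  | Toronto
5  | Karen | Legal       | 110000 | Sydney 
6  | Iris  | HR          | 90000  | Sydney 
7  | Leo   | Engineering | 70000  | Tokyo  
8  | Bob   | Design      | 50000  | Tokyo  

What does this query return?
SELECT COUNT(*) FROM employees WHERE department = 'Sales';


Counting rows where department = 'Sales'


0


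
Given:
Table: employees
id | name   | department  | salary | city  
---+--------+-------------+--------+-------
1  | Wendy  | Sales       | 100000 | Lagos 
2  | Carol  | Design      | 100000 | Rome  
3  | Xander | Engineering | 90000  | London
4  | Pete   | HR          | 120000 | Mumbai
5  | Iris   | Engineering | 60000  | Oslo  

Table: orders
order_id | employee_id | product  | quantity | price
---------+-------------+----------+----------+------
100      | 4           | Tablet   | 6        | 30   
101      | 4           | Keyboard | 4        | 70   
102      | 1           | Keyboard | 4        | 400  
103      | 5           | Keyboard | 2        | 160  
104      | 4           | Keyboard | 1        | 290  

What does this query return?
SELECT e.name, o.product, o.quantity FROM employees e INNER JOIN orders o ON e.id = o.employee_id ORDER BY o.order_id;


Joining employees.id = orders.employee_id:
  employee Pete (id=4) -> order Tablet
  employee Pete (id=4) -> order Keyboard
  employee Wendy (id=1) -> order Keyboard
  employee Iris (id=5) -> order Keyboard
  employee Pete (id=4) -> order Keyboard


5 rows:
Pete, Tablet, 6
Pete, Keyboard, 4
Wendy, Keyboard, 4
Iris, Keyboard, 2
Pete, Keyboard, 1
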